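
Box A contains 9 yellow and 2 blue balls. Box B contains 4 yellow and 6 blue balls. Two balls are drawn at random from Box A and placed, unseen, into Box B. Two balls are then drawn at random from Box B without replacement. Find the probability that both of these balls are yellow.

Condition on how many of the transferred balls are yellow (from Box A: 9 yellow of 11; then Box B has 12 total).
  0 yellow: C(9,0)C(2,2)/C(11,2) = 1/55; then P = C(4,2)/C(12,2) = 1/11
  1 yellow: C(9,1)C(2,1)/C(11,2) = 18/55; then P = C(5,2)/C(12,2) = 5/33
  2 yellow: C(9,2)C(2,0)/C(11,2) = 36/55; then P = C(6,2)/C(12,2) = 5/22
P(both yellow) = 1/5 ≈ 0.2000.

1/5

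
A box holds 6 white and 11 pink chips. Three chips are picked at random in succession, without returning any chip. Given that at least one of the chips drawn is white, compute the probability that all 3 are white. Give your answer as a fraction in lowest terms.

P(all 3 white) = C(6,3)/C(17,3) = 1/34; P(at least one white) = 1 − C(11,3)/C(17,3) = 103/136.
Since 'all 3 white' ⊆ 'at least one white', P(all 3 | at least one) = 1/34 / 103/136 = 4/103 ≈ 0.0388.

4/103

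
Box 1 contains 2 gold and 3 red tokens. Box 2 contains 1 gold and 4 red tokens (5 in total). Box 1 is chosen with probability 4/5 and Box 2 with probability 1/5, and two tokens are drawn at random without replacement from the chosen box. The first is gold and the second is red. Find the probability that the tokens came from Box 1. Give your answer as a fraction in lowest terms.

P(E | Box 1) = 3/10; P(E | Box 2) = 1/5.
P(E) = 4/5·3/10 + 1/5·1/5 = 7/25.
By Bayes' rule, P(Box 1 | E) = 6/25 / 7/25 = 6/7 ≈ 0.8571.

6/7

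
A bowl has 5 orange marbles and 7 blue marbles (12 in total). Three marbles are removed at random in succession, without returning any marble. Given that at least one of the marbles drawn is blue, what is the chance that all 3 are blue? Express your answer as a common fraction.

1/6

P(all 3 blue) = C(7,3)/C(12,3) = 7/44; P(at least one blue) = 1 − C(5,3)/C(12,3) = 21/22.
Since 'all 3 blue' ⊆ 'at least one blue', P(all 3 | at least one) = 7/44 / 21/22 = 1/6 ≈ 0.1667.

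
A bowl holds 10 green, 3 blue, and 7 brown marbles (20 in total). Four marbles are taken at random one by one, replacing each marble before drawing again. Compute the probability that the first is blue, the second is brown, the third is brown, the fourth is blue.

Multiply the conditional probability of each draw in order, with replacement (the composition resets each draw).
P = (3/20) · (7/20) · (7/20) · (3/20) = 441/160000 ≈ 0.0028.

441/160000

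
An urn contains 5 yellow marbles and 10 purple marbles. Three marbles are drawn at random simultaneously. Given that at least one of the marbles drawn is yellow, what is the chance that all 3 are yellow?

P(all 3 yellow) = C(5,3)/C(15,3) = 2/91; P(at least one yellow) = 1 − C(10,3)/C(15,3) = 67/91.
Since 'all 3 yellow' ⊆ 'at least one yellow', P(all 3 | at least one) = 2/91 / 67/91 = 2/67 ≈ 0.0299.

2/67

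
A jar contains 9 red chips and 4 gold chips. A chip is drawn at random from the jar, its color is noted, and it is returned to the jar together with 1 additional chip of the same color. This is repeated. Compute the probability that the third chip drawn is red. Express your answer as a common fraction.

9/13

Sum over the four possibilities for the first two draws (red/not-red each), tracking how the red count and total change by +1 per draw.
P(third is red) = 9/13 ≈ 0.6923. (In a Pólya urn every draw has the same marginal probability 9/13.)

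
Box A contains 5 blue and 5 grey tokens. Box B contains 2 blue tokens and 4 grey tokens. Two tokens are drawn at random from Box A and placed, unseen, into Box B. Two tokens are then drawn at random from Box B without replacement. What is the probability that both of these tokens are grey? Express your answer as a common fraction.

23/63

Condition on how many of the transferred tokens are grey (from Box A: 5 grey of 10; then Box B has 8 total).
  0 grey: C(5,0)C(5,2)/C(10,2) = 2/9; then P = C(4,2)/C(8,2) = 3/14
  1 grey: C(5,1)C(5,1)/C(10,2) = 5/9; then P = C(5,2)/C(8,2) = 5/14
  2 grey: C(5,2)C(5,0)/C(10,2) = 2/9; then P = C(6,2)/C(8,2) = 15/28
P(both grey) = 23/63 ≈ 0.3651.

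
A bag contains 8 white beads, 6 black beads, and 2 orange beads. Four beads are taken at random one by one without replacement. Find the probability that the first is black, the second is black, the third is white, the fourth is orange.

1/91

Multiply the conditional probability of each draw in order, without replacement, so each draw removes one from its color and from the total.
P = (6/16) · (5/15) · (8/14) · (2/13) = 1/91 ≈ 0.0110.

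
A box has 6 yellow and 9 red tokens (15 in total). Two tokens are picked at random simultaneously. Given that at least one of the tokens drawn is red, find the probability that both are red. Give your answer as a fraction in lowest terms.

P(both red) = C(9,2)/C(15,2) = 12/35; P(at least one red) = 1 − C(6,2)/C(15,2) = 6/7.
Since 'both red' ⊆ 'at least one red', P(both | at least one) = 12/35 / 6/7 = 2/5 ≈ 0.4000.

2/5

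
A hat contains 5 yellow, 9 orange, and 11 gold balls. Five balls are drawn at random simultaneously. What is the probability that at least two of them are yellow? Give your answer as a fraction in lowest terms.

Sum the hypergeometric tail for j = 2,…,5 yellow balls.
Favorable = C(5,2)·C(20,3) + C(5,3)·C(20,2) + C(5,4)·C(20,1) + C(5,5)·C(20,0) = 13401; total = C(25,5) = 53130.
P = 13401/53130 = 4467/17710 ≈ 0.2522.

4467/17710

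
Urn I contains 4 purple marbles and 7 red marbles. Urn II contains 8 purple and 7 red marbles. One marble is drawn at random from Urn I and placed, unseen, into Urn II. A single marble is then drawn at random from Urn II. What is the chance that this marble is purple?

Condition on how many of the transferred marbles are purple (from Urn I: 4 purple of 11; then Urn II has 16 total).
  0 purple: C(4,0)C(7,1)/C(11,1) = 7/11; then P = 8/16
  1 purple: C(4,1)C(7,0)/C(11,1) = 4/11; then P = 9/16
P(purple from Urn II) = 23/44 ≈ 0.5227.

23/44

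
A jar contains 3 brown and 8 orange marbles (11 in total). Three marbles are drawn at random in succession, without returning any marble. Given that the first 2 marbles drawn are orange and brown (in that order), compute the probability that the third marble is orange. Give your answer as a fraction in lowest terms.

7/9

After removing 1 brown, 1 orange, the jar has 7 orange out of 9 remaining.
P(third is orange | given) = 7/9 ≈ 0.7778.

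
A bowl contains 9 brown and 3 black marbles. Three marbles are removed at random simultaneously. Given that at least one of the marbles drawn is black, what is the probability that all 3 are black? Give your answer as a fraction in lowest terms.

P(all 3 black) = C(3,3)/C(12,3) = 1/220; P(at least one black) = 1 − C(9,3)/C(12,3) = 34/55.
Since 'all 3 black' ⊆ 'at least one black', P(all 3 | at least one) = 1/220 / 34/55 = 1/136 ≈ 0.0074.

1/136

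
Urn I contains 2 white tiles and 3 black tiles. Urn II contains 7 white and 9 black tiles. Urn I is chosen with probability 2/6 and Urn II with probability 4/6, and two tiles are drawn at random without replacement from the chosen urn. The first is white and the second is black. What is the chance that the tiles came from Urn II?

7/11

P(E | Urn I) = 3/10; P(E | Urn II) = 21/80.
P(E) = 1/3·3/10 + 2/3·21/80 = 11/40.
By Bayes' rule, P(Urn II | E) = 7/40 / 11/40 = 7/11 ≈ 0.6364.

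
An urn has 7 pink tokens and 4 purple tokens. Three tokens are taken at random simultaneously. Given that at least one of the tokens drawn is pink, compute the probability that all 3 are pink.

5/23

P(all 3 pink) = C(7,3)/C(11,3) = 7/33; P(at least one pink) = 1 − C(4,3)/C(11,3) = 161/165.
Since 'all 3 pink' ⊆ 'at least one pink', P(all 3 | at least one) = 7/33 / 161/165 = 5/23 ≈ 0.2174.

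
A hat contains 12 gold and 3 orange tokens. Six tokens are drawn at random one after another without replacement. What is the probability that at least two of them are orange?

31/91

Sum the hypergeometric tail for j = 2,…,3 orange tokens.
Favorable = C(3,2)·C(12,4) + C(3,3)·C(12,3) = 1705; total = C(15,6) = 5005.
P = 1705/5005 = 31/91 ≈ 0.3407.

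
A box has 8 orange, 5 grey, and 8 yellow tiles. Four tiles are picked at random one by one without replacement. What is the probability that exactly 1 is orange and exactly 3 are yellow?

64/855

Unordered draws without replacement: count favorable combinations over C(21,4).
Favorable = C(8,1) · C(5,0) · C(8,3) = 448; total = C(21,4) = 5985.
P = 448/5985 = 64/855 ≈ 0.0749.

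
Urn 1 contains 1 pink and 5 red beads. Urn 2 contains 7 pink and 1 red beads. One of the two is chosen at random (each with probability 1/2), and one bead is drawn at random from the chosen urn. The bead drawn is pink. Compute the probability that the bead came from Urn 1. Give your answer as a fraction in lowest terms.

4/25

P(pink | Urn 1) = 1/6; P(pink | Urn 2) = 7/8.
P(pink) = 1/2·1/6 + 1/2·7/8 = 25/48.
By Bayes' rule, P(Urn 1 | pink) = 1/12 / 25/48 = 4/25 ≈ 0.1600.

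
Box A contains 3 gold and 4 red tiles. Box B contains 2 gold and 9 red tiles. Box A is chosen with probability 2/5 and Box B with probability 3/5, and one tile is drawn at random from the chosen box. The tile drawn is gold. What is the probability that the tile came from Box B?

7/18

P(gold | Box A) = 3/7; P(gold | Box B) = 2/11.
P(gold) = 2/5·3/7 + 3/5·2/11 = 108/385.
By Bayes' rule, P(Box B | gold) = 6/55 / 108/385 = 7/18 ≈ 0.3889.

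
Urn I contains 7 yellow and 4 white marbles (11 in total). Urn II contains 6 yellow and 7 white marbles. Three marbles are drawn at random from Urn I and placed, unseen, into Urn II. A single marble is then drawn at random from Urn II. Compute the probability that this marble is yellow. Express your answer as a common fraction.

Condition on how many of the transferred marbles are yellow (from Urn I: 7 yellow of 11; then Urn II has 16 total).
  0 yellow: C(7,0)C(4,3)/C(11,3) = 4/165; then P = 6/16
  1 yellow: C(7,1)C(4,2)/C(11,3) = 14/55; then P = 7/16
  2 yellow: C(7,2)C(4,1)/C(11,3) = 28/55; then P = 8/16
  3 yellow: C(7,3)C(4,0)/C(11,3) = 7/33; then P = 9/16
P(yellow from Urn II) = 87/176 ≈ 0.4943.

87/176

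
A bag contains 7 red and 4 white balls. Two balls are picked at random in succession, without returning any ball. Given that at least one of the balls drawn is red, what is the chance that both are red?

P(both red) = C(7,2)/C(11,2) = 21/55; P(at least one red) = 1 − C(4,2)/C(11,2) = 49/55.
Since 'both red' ⊆ 'at least one red', P(both | at least one) = 21/55 / 49/55 = 3/7 ≈ 0.4286.

3/7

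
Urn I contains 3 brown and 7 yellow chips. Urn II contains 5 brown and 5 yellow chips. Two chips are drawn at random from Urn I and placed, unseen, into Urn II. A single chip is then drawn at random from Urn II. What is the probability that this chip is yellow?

Condition on how many of the transferred chips are yellow (from Urn I: 7 yellow of 10; then Urn II has 12 total).
  0 yellow: C(7,0)C(3,2)/C(10,2) = 1/15; then P = 5/12
  1 yellow: C(7,1)C(3,1)/C(10,2) = 7/15; then P = 6/12
  2 yellow: C(7,2)C(3,0)/C(10,2) = 7/15; then P = 7/12
P(yellow from Urn II) = 8/15 ≈ 0.5333.

8/15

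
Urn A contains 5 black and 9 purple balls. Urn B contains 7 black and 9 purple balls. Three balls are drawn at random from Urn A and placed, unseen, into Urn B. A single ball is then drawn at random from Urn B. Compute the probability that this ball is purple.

Condition on how many of the transferred balls are purple (from Urn A: 9 purple of 14; then Urn B has 19 total).
  0 purple: C(9,0)C(5,3)/C(14,3) = 5/182; then P = 9/19
  1 purple: C(9,1)C(5,2)/C(14,3) = 45/182; then P = 10/19
  2 purple: C(9,2)C(5,1)/C(14,3) = 45/91; then P = 11/19
  3 purple: C(9,3)C(5,0)/C(14,3) = 3/13; then P = 12/19
P(purple from Urn B) = 153/266 ≈ 0.5752.

153/266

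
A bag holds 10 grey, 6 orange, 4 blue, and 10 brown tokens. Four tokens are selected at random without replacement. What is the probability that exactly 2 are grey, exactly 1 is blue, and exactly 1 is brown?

Unordered draws without replacement: count favorable combinations over C(30,4).
Favorable = C(10,2) · C(6,0) · C(4,1) · C(10,1) = 1800; total = C(30,4) = 27405.
P = 1800/27405 = 40/609 ≈ 0.0657.

40/609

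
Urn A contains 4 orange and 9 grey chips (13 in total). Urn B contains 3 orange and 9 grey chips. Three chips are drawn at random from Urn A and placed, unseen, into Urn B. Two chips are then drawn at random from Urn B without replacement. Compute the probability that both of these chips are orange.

Condition on how many of the transferred chips are orange (from Urn A: 4 orange of 13; then Urn B has 15 total).
  0 orange: C(4,0)C(9,3)/C(13,3) = 42/143; then P = C(3,2)/C(15,2) = 1/35
  1 orange: C(4,1)C(9,2)/C(13,3) = 72/143; then P = C(4,2)/C(15,2) = 2/35
  2 orange: C(4,2)C(9,1)/C(13,3) = 27/143; then P = C(5,2)/C(15,2) = 2/21
  3 orange: C(4,3)C(9,0)/C(13,3) = 2/143; then P = C(6,2)/C(15,2) = 1/7
P(both orange) = 2/35 ≈ 0.0571.

2/35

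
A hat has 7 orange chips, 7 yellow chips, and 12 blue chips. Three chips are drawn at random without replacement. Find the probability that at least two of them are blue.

Sum the hypergeometric tail for j = 2,…,3 blue chips.
Favorable = C(12,2)·C(14,1) + C(12,3)·C(14,0) = 1144; total = C(26,3) = 2600.
P = 1144/2600 = 11/25 ≈ 0.4400.

11/25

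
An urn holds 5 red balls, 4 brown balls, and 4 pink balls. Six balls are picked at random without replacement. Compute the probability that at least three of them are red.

Sum the hypergeometric tail for j = 3,…,5 red balls.
Favorable = C(5,3)·C(8,3) + C(5,4)·C(8,2) + C(5,5)·C(8,1) = 708; total = C(13,6) = 1716.
P = 708/1716 = 59/143 ≈ 0.4126.

59/143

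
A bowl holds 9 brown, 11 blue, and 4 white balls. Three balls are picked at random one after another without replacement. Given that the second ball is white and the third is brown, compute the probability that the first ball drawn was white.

3/22

P(first=white and the second ball is white and the third is brown) = (4/24)·(3/23)·(9/22) = 9/1012.
P(E) = Σ over first color = 6/253 + 3/92 + 9/1012 = 3/46.
By Bayes, P(first=white | E) = 9/1012 / 3/46 = 3/22 ≈ 0.1364.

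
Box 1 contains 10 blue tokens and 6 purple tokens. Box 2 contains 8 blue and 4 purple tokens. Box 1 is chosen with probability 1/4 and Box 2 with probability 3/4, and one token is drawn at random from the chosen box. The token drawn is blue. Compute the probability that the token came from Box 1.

P(blue | Box 1) = 5/8; P(blue | Box 2) = 2/3.
P(blue) = 1/4·5/8 + 3/4·2/3 = 21/32.
By Bayes' rule, P(Box 1 | blue) = 5/32 / 21/32 = 5/21 ≈ 0.2381.

5/21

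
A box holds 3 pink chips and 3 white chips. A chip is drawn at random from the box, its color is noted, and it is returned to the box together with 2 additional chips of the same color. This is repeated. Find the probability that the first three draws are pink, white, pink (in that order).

3/32

Track the composition after each reinforcement of +2.
P = (3/6) · (3/8) · (5/10) = 3/32 ≈ 0.0938.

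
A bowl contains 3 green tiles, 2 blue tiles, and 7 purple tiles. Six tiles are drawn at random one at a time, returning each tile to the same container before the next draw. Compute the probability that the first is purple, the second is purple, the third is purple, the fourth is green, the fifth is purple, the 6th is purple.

16807/995328

Multiply the conditional probability of each draw in order, with replacement (the composition resets each draw).
P = (7/12) · (7/12) · (7/12) · (3/12) · (7/12) · (7/12) = 16807/995328 ≈ 0.0169.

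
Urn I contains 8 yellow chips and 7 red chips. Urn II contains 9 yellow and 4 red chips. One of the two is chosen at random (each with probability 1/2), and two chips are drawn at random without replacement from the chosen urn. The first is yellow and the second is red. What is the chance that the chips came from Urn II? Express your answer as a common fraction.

P(E | Urn I) = 4/15; P(E | Urn II) = 3/13.
P(E) = 1/2·4/15 + 1/2·3/13 = 97/390.
By Bayes' rule, P(Urn II | E) = 3/26 / 97/390 = 45/97 ≈ 0.4639.

45/97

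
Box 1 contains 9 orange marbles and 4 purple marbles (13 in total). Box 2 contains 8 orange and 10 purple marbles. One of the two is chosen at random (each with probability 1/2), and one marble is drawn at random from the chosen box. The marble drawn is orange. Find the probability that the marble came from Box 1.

P(orange | Box 1) = 9/13; P(orange | Box 2) = 4/9.
P(orange) = 1/2·9/13 + 1/2·4/9 = 133/234.
By Bayes' rule, P(Box 1 | orange) = 9/26 / 133/234 = 81/133 ≈ 0.6090.

81/133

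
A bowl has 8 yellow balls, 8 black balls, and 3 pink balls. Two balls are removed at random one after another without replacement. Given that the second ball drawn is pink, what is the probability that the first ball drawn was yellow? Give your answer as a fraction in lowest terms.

4/9

P(first=yellow and the second ball drawn is pink) = (8/19)·(3/18) = 4/57.
P(the second ball drawn is pink) = Σ over first color = 4/57 + 4/57 + 1/57 = 3/19.
By Bayes, P(first=yellow | the second ball drawn is pink) = 4/57 / 3/19 = 4/9 ≈ 0.4444.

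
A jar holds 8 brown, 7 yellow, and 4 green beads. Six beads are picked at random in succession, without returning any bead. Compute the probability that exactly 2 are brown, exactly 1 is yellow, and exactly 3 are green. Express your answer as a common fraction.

Unordered draws without replacement: count favorable combinations over C(19,6).
Favorable = C(8,2) · C(7,1) · C(4,3) = 784; total = C(19,6) = 27132.
P = 784/27132 = 28/969 ≈ 0.0289.

28/969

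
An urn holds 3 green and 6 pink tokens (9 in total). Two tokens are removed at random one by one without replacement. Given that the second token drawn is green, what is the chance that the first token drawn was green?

P(first=green and the second token drawn is green) = (3/9)·(2/8) = 1/12.
P(the second token drawn is green) = Σ over first color = 1/12 + 1/4 = 1/3.
By Bayes, P(first=green | the second token drawn is green) = 1/12 / 1/3 = 1/4 ≈ 0.2500.

1/4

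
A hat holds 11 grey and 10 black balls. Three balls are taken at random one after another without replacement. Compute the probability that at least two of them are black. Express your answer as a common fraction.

123/266

Sum the hypergeometric tail for j = 2,…,3 black balls.
Favorable = C(10,2)·C(11,1) + C(10,3)·C(11,0) = 615; total = C(21,3) = 1330.
P = 615/1330 = 123/266 ≈ 0.4624.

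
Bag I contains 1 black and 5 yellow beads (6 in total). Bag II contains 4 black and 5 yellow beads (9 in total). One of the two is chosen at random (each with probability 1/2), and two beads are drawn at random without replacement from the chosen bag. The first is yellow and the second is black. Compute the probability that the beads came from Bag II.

5/8

P(E | Bag I) = 1/6; P(E | Bag II) = 5/18.
P(E) = 1/2·1/6 + 1/2·5/18 = 2/9.
By Bayes' rule, P(Bag II | E) = 5/36 / 2/9 = 5/8 ≈ 0.6250.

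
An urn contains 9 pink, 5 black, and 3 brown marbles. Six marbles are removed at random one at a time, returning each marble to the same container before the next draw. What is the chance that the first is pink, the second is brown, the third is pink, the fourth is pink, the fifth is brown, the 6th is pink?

59049/24137569

Multiply the conditional probability of each draw in order, with replacement (the composition resets each draw).
P = (9/17) · (3/17) · (9/17) · (9/17) · (3/17) · (9/17) = 59049/24137569 ≈ 0.0024.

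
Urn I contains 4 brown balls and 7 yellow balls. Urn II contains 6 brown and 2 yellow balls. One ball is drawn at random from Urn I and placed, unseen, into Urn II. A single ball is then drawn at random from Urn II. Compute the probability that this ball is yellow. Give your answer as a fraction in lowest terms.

29/99

Condition on how many of the transferred balls are yellow (from Urn I: 7 yellow of 11; then Urn II has 9 total).
  0 yellow: C(7,0)C(4,1)/C(11,1) = 4/11; then P = 2/9
  1 yellow: C(7,1)C(4,0)/C(11,1) = 7/11; then P = 3/9
P(yellow from Urn II) = 29/99 ≈ 0.2929.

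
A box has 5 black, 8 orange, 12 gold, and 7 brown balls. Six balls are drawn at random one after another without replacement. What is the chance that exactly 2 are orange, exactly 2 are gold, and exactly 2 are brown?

77/1798

Unordered draws without replacement: count favorable combinations over C(32,6).
Favorable = C(5,0) · C(8,2) · C(12,2) · C(7,2) = 38808; total = C(32,6) = 906192.
P = 38808/906192 = 77/1798 ≈ 0.0428.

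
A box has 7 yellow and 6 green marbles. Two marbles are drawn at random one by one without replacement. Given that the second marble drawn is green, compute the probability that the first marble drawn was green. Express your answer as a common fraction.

5/12

P(first=green and the second marble drawn is green) = (6/13)·(5/12) = 5/26.
P(the second marble drawn is green) = Σ over first color = 7/26 + 5/26 = 6/13.
By Bayes, P(first=green | the second marble drawn is green) = 5/26 / 6/13 = 5/12 ≈ 0.4167.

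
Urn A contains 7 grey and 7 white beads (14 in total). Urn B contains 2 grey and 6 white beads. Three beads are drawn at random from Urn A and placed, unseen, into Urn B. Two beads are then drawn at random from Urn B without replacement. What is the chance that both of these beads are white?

Condition on how many of the transferred beads are white (from Urn A: 7 white of 14; then Urn B has 11 total).
  0 white: C(7,0)C(7,3)/C(14,3) = 5/52; then P = C(6,2)/C(11,2) = 3/11
  1 white: C(7,1)C(7,2)/C(14,3) = 21/52; then P = C(7,2)/C(11,2) = 21/55
  2 white: C(7,2)C(7,1)/C(14,3) = 21/52; then P = C(8,2)/C(11,2) = 28/55
  3 white: C(7,3)C(7,0)/C(14,3) = 5/52; then P = C(9,2)/C(11,2) = 36/55
P(both white) = 321/715 ≈ 0.4490.

321/715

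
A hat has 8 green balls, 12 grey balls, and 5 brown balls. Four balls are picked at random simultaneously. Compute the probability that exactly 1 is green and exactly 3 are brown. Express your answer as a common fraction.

8/1265

Unordered draws without replacement: count favorable combinations over C(25,4).
Favorable = C(8,1) · C(12,0) · C(5,3) = 80; total = C(25,4) = 12650.
P = 80/12650 = 8/1265 ≈ 0.0063.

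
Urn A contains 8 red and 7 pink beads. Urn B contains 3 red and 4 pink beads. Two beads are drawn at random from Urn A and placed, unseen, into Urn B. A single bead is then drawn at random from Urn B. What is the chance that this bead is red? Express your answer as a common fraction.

61/135

Condition on how many of the transferred beads are red (from Urn A: 8 red of 15; then Urn B has 9 total).
  0 red: C(8,0)C(7,2)/C(15,2) = 1/5; then P = 3/9
  1 red: C(8,1)C(7,1)/C(15,2) = 8/15; then P = 4/9
  2 red: C(8,2)C(7,0)/C(15,2) = 4/15; then P = 5/9
P(red from Urn B) = 61/135 ≈ 0.4519.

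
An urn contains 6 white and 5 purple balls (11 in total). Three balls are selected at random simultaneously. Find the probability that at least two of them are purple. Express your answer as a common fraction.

14/33

Sum the hypergeometric tail for j = 2,…,3 purple balls.
Favorable = C(5,2)·C(6,1) + C(5,3)·C(6,0) = 70; total = C(11,3) = 165.
P = 70/165 = 14/33 ≈ 0.4242.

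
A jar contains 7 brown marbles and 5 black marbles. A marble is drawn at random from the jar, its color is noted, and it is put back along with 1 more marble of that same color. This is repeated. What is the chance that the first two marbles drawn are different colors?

Either black then brown, or brown then black; after the first draw the total is 13.
P = (5/12)·(7/13) + (7/12)·(5/13) = 35/78 ≈ 0.4487.

35/78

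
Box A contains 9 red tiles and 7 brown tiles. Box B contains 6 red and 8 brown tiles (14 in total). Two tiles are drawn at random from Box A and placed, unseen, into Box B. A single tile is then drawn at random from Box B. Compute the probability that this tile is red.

Condition on how many of the transferred tiles are red (from Box A: 9 red of 16; then Box B has 16 total).
  0 red: C(9,0)C(7,2)/C(16,2) = 7/40; then P = 6/16
  1 red: C(9,1)C(7,1)/C(16,2) = 21/40; then P = 7/16
  2 red: C(9,2)C(7,0)/C(16,2) = 3/10; then P = 8/16
P(red from Box B) = 57/128 ≈ 0.4453.

57/128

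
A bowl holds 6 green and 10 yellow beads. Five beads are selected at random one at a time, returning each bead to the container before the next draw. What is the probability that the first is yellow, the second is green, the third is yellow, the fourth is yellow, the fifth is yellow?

Multiply the conditional probability of each draw in order, with replacement (the composition resets each draw).
P = (10/16) · (6/16) · (10/16) · (10/16) · (10/16) = 1875/32768 ≈ 0.0572.

1875/32768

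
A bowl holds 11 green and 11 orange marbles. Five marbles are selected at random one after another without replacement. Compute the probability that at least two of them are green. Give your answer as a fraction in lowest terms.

Sum the hypergeometric tail for j = 2,…,5 green marbles.
Favorable = C(11,2)·C(11,3) + C(11,3)·C(11,2) + C(11,4)·C(11,1) + C(11,5)·C(11,0) = 22242; total = C(22,5) = 26334.
P = 22242/26334 = 337/399 ≈ 0.8446.

337/399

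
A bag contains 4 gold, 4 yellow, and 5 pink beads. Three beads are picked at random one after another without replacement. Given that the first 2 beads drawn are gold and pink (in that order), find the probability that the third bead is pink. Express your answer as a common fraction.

After removing 1 gold, 1 pink, the bag has 4 pink out of 11 remaining.
P(third is pink | given) = 4/11 ≈ 0.3636.

4/11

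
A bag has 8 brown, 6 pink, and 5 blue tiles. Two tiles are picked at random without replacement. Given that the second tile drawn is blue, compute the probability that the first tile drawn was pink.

P(first=pink and the second tile drawn is blue) = (6/19)·(5/18) = 5/57.
P(the second tile drawn is blue) = Σ over first color = 20/171 + 5/57 + 10/171 = 5/19.
By Bayes, P(first=pink | the second tile drawn is blue) = 5/57 / 5/19 = 1/3 ≈ 0.3333.

1/3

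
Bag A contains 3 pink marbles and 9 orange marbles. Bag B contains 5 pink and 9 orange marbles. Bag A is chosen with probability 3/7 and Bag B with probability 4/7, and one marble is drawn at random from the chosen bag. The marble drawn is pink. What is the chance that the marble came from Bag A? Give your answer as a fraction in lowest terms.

P(pink | Bag A) = 1/4; P(pink | Bag B) = 5/14.
P(pink) = 3/7·1/4 + 4/7·5/14 = 61/196.
By Bayes' rule, P(Bag A | pink) = 3/28 / 61/196 = 21/61 ≈ 0.3443.

21/61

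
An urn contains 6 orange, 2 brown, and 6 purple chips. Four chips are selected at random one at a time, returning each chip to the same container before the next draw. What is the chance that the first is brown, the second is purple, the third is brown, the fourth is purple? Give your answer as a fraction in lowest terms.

9/2401

Multiply the conditional probability of each draw in order, with replacement (the composition resets each draw).
P = (2/14) · (6/14) · (2/14) · (6/14) = 9/2401 ≈ 0.0037.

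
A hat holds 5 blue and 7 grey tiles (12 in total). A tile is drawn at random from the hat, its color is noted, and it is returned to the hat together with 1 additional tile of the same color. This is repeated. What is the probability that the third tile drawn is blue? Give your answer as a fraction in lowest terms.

Sum over the four possibilities for the first two draws (blue/not-blue each), tracking how the blue count and total change by +1 per draw.
P(third is blue) = 5/12 ≈ 0.4167. (In a Pólya urn every draw has the same marginal probability 5/12.)

5/12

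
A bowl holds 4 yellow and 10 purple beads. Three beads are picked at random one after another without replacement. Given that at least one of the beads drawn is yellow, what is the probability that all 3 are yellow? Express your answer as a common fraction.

1/61

P(all 3 yellow) = C(4,3)/C(14,3) = 1/91; P(at least one yellow) = 1 − C(10,3)/C(14,3) = 61/91.
Since 'all 3 yellow' ⊆ 'at least one yellow', P(all 3 | at least one) = 1/91 / 61/91 = 1/61 ≈ 0.0164.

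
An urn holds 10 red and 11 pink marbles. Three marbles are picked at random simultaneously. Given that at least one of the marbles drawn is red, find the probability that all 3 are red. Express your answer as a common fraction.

24/233

P(all 3 red) = C(10,3)/C(21,3) = 12/133; P(at least one red) = 1 − C(11,3)/C(21,3) = 233/266.
Since 'all 3 red' ⊆ 'at least one red', P(all 3 | at least one) = 12/133 / 233/266 = 24/233 ≈ 0.1030.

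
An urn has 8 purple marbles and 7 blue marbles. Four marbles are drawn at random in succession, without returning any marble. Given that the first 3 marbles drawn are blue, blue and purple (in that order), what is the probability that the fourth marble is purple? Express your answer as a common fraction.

After removing 1 purple, 2 blue, the urn has 7 purple out of 12 remaining.
P(fourth is purple | given) = 7/12 ≈ 0.5833.

7/12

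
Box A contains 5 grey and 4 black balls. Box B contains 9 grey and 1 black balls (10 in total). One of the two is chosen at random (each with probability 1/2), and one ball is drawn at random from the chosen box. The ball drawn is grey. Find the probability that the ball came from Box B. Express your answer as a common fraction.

P(grey | Box A) = 5/9; P(grey | Box B) = 9/10.
P(grey) = 1/2·5/9 + 1/2·9/10 = 131/180.
By Bayes' rule, P(Box B | grey) = 9/20 / 131/180 = 81/131 ≈ 0.6183.

81/131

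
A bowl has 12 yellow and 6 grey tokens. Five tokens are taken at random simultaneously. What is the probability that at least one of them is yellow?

Use the complement: P(at least one yellow) = 1 − P(no yellow).
P(none) = C(6,5)/C(18,5) = 6/8568.
So P = 1 − 6/8568 = 1427/1428 ≈ 0.9993.

1427/1428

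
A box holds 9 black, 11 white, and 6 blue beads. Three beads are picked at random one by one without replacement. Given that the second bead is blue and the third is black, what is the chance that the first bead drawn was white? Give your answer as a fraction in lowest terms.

11/24

P(first=white and the second bead is blue and the third is black) = (11/26)·(6/25)·(9/24) = 99/2600.
P(E) = Σ over first color = 9/325 + 99/2600 + 9/520 = 27/325.
By Bayes, P(first=white | E) = 99/2600 / 27/325 = 11/24 ≈ 0.4583.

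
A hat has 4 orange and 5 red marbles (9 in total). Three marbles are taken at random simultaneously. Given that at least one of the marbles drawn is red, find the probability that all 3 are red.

P(all 3 red) = C(5,3)/C(9,3) = 5/42; P(at least one red) = 1 − C(4,3)/C(9,3) = 20/21.
Since 'all 3 red' ⊆ 'at least one red', P(all 3 | at least one) = 5/42 / 20/21 = 1/8 ≈ 0.1250.

1/8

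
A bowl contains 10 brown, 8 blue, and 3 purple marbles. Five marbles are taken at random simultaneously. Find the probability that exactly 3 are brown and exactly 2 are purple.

40/2261

Unordered draws without replacement: count favorable combinations over C(21,5).
Favorable = C(10,3) · C(8,0) · C(3,2) = 360; total = C(21,5) = 20349.
P = 360/20349 = 40/2261 ≈ 0.0177.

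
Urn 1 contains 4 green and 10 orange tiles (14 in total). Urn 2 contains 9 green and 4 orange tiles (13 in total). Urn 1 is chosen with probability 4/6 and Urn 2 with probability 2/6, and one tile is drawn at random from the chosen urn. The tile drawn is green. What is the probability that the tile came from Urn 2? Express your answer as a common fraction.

63/115

P(green | Urn 1) = 2/7; P(green | Urn 2) = 9/13.
P(green) = 2/3·2/7 + 1/3·9/13 = 115/273.
By Bayes' rule, P(Urn 2 | green) = 3/13 / 115/273 = 63/115 ≈ 0.5478.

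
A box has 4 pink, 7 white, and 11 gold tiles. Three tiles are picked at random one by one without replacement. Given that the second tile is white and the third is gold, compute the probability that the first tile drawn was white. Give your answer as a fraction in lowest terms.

3/10

P(first=white and the second tile is white and the third is gold) = (7/22)·(6/21)·(11/20) = 1/20.
P(E) = Σ over first color = 1/30 + 1/20 + 1/12 = 1/6.
By Bayes, P(first=white | E) = 1/20 / 1/6 = 3/10 ≈ 0.3000.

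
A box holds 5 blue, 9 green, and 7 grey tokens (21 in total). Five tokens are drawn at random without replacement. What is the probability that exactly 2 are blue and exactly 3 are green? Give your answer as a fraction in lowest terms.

40/969

Unordered draws without replacement: count favorable combinations over C(21,5).
Favorable = C(5,2) · C(9,3) · C(7,0) = 840; total = C(21,5) = 20349.
P = 840/20349 = 40/969 ≈ 0.0413.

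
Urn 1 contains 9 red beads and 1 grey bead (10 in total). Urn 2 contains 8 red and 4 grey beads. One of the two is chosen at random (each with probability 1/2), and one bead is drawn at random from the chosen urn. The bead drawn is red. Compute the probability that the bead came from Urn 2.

P(red | Urn 1) = 9/10; P(red | Urn 2) = 2/3.
P(red) = 1/2·9/10 + 1/2·2/3 = 47/60.
By Bayes' rule, P(Urn 2 | red) = 1/3 / 47/60 = 20/47 ≈ 0.4255.

20/47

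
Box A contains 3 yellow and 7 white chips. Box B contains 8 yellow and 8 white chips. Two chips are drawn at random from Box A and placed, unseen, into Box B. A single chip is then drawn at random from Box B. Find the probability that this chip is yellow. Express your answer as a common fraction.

43/90

Condition on how many of the transferred chips are yellow (from Box A: 3 yellow of 10; then Box B has 18 total).
  0 yellow: C(3,0)C(7,2)/C(10,2) = 7/15; then P = 8/18
  1 yellow: C(3,1)C(7,1)/C(10,2) = 7/15; then P = 9/18
  2 yellow: C(3,2)C(7,0)/C(10,2) = 1/15; then P = 10/18
P(yellow from Box B) = 43/90 ≈ 0.4778.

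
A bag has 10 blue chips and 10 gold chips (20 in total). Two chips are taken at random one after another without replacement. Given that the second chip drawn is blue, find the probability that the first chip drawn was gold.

10/19

P(first=gold and the second chip drawn is blue) = (10/20)·(10/19) = 5/19.
P(the second chip drawn is blue) = Σ over first color = 9/38 + 5/19 = 1/2.
By Bayes, P(first=gold | the second chip drawn is blue) = 5/19 / 1/2 = 10/19 ≈ 0.5263.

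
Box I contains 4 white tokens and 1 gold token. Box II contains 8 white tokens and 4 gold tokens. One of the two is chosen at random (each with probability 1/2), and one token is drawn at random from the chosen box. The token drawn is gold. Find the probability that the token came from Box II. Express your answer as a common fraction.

P(gold | Box I) = 1/5; P(gold | Box II) = 1/3.
P(gold) = 1/2·1/5 + 1/2·1/3 = 4/15.
By Bayes' rule, P(Box II | gold) = 1/6 / 4/15 = 5/8 ≈ 0.6250.

5/8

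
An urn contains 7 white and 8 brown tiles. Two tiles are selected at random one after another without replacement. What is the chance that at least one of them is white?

11/15

Use the complement: P(at least one white) = 1 − P(no white).
P(none) = C(8,2)/C(15,2) = 28/105.
So P = 1 − 28/105 = 11/15 ≈ 0.7333.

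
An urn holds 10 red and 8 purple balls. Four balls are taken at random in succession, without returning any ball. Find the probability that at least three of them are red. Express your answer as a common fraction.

13/34

Sum the hypergeometric tail for j = 3,…,4 red balls.
Favorable = C(10,3)·C(8,1) + C(10,4)·C(8,0) = 1170; total = C(18,4) = 3060.
P = 1170/3060 = 13/34 ≈ 0.3824.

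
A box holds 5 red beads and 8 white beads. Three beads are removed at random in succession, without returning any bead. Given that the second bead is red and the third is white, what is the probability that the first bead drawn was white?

P(first=white and the second bead is red and the third is white) = (8/13)·(5/12)·(7/11) = 70/429.
P(E) = Σ over first color = 40/429 + 70/429 = 10/39.
By Bayes, P(first=white | E) = 70/429 / 10/39 = 7/11 ≈ 0.6364.

7/11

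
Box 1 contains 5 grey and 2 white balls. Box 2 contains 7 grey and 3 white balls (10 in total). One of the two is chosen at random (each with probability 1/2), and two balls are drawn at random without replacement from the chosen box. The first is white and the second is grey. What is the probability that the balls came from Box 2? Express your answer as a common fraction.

49/99

P(E | Box 1) = 5/21; P(E | Box 2) = 7/30.
P(E) = 1/2·5/21 + 1/2·7/30 = 33/140.
By Bayes' rule, P(Box 2 | E) = 7/60 / 33/140 = 49/99 ≈ 0.4949.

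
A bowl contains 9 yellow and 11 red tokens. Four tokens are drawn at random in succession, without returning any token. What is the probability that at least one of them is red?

1573/1615

Use the complement: P(at least one red) = 1 − P(no red).
P(none) = C(9,4)/C(20,4) = 126/4845.
So P = 1 − 126/4845 = 1573/1615 ≈ 0.9740.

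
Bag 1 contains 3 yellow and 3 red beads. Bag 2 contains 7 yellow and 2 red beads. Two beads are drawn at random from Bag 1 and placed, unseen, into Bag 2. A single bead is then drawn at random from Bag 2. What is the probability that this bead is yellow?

8/11

Condition on how many of the transferred beads are yellow (from Bag 1: 3 yellow of 6; then Bag 2 has 11 total).
  0 yellow: C(3,0)C(3,2)/C(6,2) = 1/5; then P = 7/11
  1 yellow: C(3,1)C(3,1)/C(6,2) = 3/5; then P = 8/11
  2 yellow: C(3,2)C(3,0)/C(6,2) = 1/5; then P = 9/11
P(yellow from Bag 2) = 8/11 ≈ 0.7273.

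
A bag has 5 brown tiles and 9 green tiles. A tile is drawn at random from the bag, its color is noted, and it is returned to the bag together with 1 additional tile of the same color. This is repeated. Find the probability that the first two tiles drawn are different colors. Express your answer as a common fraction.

3/7

Either brown then green, or green then brown; after the first draw the total is 15.
P = (5/14)·(9/15) + (9/14)·(5/15) = 3/7 ≈ 0.4286.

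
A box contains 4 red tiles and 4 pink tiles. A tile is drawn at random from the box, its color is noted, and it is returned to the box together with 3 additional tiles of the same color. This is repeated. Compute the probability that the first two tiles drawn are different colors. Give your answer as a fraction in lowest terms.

4/11

Either pink then red, or red then pink; after the first draw the total is 11.
P = (4/8)·(4/11) + (4/8)·(4/11) = 4/11 ≈ 0.3636.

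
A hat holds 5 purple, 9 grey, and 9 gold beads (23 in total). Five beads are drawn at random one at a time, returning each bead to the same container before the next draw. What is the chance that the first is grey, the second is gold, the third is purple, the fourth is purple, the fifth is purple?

Multiply the conditional probability of each draw in order, with replacement (the composition resets each draw).
P = (9/23) · (9/23) · (5/23) · (5/23) · (5/23) = 10125/6436343 ≈ 0.0016.

10125/6436343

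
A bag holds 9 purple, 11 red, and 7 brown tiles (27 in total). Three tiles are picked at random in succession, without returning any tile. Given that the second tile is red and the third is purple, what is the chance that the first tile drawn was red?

2/5

P(first=red and the second tile is red and the third is purple) = (11/27)·(10/26)·(9/25) = 11/195.
P(E) = Σ over first color = 44/975 + 11/195 + 77/1950 = 11/78.
By Bayes, P(first=red | E) = 11/195 / 11/78 = 2/5 ≈ 0.4000.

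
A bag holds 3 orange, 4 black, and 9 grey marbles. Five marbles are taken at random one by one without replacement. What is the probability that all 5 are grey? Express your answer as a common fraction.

Unordered draws without replacement: count favorable combinations over C(16,5).
Favorable = C(3,0) · C(4,0) · C(9,5) = 126; total = C(16,5) = 4368.
P = 126/4368 = 3/104 ≈ 0.0288.

3/104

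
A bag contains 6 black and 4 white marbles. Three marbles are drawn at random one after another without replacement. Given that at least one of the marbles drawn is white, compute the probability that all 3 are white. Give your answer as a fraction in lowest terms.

1/25

P(all 3 white) = C(4,3)/C(10,3) = 1/30; P(at least one white) = 1 − C(6,3)/C(10,3) = 5/6.
Since 'all 3 white' ⊆ 'at least one white', P(all 3 | at least one) = 1/30 / 5/6 = 1/25 ≈ 0.0400.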